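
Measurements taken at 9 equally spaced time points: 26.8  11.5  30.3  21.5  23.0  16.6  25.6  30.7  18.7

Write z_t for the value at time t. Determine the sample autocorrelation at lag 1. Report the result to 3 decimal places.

Mean z̄ = (26.8 + 11.5 + 30.3 + 21.5 + 23.0 + 16.6 + 25.6 + 30.7 + 18.7)/9 = 22.7444
Numerator Σ_{t=1}^{8}(z_t−z̄)(z_{t+1}−z̄) = -168.8553
Denominator Σ(z_t−z̄)² = 327.1422
r_1 = -168.8553 / 327.1422 = -0.516

-0.516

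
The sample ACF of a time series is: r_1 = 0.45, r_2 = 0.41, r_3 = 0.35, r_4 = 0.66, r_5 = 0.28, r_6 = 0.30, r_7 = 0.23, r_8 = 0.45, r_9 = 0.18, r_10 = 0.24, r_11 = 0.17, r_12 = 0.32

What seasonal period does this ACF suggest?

4

The largest autocorrelation is r_4 = 0.66; the remaining lags stay at or below 0.45. The elevated value at lag 1 (0.45), dropping to 0.41 at lag 2, reflects decaying short-term dependence rather than seasonality.
The dominant spike at lag 4 indicates a seasonal period of 4.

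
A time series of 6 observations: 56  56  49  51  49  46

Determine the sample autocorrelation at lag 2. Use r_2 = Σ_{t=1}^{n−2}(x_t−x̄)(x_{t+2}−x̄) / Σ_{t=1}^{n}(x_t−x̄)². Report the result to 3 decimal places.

-0.069

Mean x̄ = (56 + 56 + 49 + 51 + 49 + 46)/6 = 51.1667
Deviations from mean: 4.8333, 4.8333, -2.1667, -0.1667, -2.1667, -5.1667
Numerator Σ_{t=1}^{4}(x_t−x̄)(x_{t+2}−x̄) = -5.7222
Denominator Σ(x_t−x̄)² = 82.8333
r_2 = -5.7222 / 82.8333 = -0.069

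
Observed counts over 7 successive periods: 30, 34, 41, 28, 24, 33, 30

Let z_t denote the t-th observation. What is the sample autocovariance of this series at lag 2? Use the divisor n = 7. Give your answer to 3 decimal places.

Mean z̄ = (30 + 34 + 41 + 28 + 24 + 33 + 30)/7 = 31.4286
Deviations: -1.4286, 2.5714, 9.5714, -3.4286, -7.4286, 1.5714, -1.4286
Σ_{t=1}^{5}(z_t−z̄)(z_{t+2}−z̄) = -88.3673
γ_2 = -88.3673 / 7 = -12.624

-12.624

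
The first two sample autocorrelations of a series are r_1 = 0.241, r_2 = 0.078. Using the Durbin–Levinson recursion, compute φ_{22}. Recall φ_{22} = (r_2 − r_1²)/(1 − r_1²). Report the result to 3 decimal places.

φ_{22} = (r_2 − r_1²) / (1 − r_1²)
r_1² = (0.241)² = 0.058081
Numerator = 0.078 − 0.0581 = 0.0199; denominator = 1 − 0.0581 = 0.9419
φ_{22} = 0.0199 / 0.9419 = 0.021

0.021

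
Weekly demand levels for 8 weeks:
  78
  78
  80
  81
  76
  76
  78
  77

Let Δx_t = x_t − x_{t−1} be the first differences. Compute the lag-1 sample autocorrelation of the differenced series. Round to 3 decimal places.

First differences Δx: 0, 2, 1, -5, 0, 2, -1
Mean of differences = -0.1429
Numerator Σ(Δx_t−Δx̄)(Δx_{t+1}−Δx̄) = -5.0204
Denominator Σ(Δx_t−Δx̄)² = 34.8571
r_1(Δx) = -5.0204 / 34.8571 = -0.144

-0.144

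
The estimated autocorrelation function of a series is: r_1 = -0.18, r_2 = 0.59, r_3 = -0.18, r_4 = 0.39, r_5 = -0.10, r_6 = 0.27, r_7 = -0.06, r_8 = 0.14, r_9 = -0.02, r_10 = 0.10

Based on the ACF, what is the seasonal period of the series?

2

The largest autocorrelation is r_2 = 0.59, with weaker echoes at lags 4 (0.39) and 6 (0.27); the remaining lags stay at or below 0.14.
The dominant spike at lag 2 indicates a seasonal period of 2.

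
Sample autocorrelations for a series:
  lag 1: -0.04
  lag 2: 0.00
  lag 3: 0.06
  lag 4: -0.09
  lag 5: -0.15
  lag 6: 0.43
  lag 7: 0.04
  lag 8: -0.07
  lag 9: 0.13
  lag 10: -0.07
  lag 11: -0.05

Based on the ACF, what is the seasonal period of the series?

The largest autocorrelation is r_6 = 0.43; the remaining lags stay at or below 0.13.
The dominant spike at lag 6 indicates a seasonal period of 6.

6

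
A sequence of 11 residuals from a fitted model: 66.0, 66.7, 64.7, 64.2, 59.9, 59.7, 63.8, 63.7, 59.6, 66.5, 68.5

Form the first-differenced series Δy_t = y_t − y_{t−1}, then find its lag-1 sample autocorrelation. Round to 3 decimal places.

First differences Δy: 0.7, -2.0, -0.5, -4.3, -0.2, 4.1, -0.1, -4.1, 6.9, 2.0
Mean of differences = 0.2500
Numerator Σ(Δy_t−Δȳ)(Δy_{t+1}−Δȳ) = -12.7125
Denominator Σ(Δy_t−Δȳ)² = 107.8850
r_1(Δy) = -12.7125 / 107.8850 = -0.118

-0.118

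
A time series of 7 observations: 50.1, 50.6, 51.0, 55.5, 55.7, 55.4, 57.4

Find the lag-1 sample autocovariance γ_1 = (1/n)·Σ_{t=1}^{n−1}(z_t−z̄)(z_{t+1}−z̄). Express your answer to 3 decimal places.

Mean z̄ = (50.1 + 50.6 + 51.0 + 55.5 + 55.7 + 55.4 + 57.4)/7 = 53.6714
Deviations: -3.5714, -3.0714, -2.6714, 1.8286, 2.0286, 1.7286, 3.7286
Σ_{t=1}^{6}(z_t−z̄)(z_{t+1}−z̄) = 27.9506
γ_1 = 27.9506 / 7 = 3.993

3.993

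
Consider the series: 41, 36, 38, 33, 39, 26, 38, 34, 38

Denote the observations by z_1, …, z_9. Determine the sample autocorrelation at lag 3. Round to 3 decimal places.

Mean z̄ = (41 + 36 + 38 + 33 + 39 + 26 + 38 + 34 + 38)/9 = 35.8889
Numerator Σ_{t=1}^{6}(z_t−z̄)(z_{t+3}−z̄) = -68.1481
Denominator Σ(z_t−z̄)² = 158.8889
r_3 = -68.1481 / 158.8889 = -0.429

-0.429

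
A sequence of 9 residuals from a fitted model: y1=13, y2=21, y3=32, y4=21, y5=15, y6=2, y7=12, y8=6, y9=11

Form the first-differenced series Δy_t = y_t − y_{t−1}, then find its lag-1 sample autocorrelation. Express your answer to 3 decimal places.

-0.168

First differences Δy: 8, 11, -11, -6, -13, 10, -6, 5
Mean of differences = -0.2500
Numerator Σ(Δy_t−Δȳ)(Δy_{t+1}−Δȳ) = -112.8125
Denominator Σ(Δy_t−Δȳ)² = 671.5000
r_1(Δy) = -112.8125 / 671.5000 = -0.168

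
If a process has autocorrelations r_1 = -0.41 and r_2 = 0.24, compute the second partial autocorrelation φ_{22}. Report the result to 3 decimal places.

φ_{22} = (r_2 − r_1²) / (1 − r_1²)
r_1² = (-0.41)² = 0.1681
Numerator = 0.24 − 0.1681 = 0.0719; denominator = 1 − 0.1681 = 0.8319
φ_{22} = 0.0719 / 0.8319 = 0.086

0.086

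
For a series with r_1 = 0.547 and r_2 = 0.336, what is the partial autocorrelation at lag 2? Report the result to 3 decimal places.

φ_{22} = (r_2 − r_1²) / (1 − r_1²)
r_1² = (0.547)² = 0.299209
Numerator = 0.336 − 0.2992 = 0.0368; denominator = 1 − 0.2992 = 0.7008
φ_{22} = 0.0368 / 0.7008 = 0.052

0.052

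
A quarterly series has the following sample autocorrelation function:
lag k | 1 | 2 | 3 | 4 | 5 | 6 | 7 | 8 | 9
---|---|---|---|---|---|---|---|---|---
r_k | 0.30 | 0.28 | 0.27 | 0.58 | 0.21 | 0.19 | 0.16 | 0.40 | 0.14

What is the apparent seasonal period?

4

The largest autocorrelation is r_4 = 0.58, with a weaker echo at lag 8 (0.40); the remaining lags stay at or below 0.30. The elevated value at lag 1 (0.30), dropping to 0.28 at lag 2, reflects decaying short-term dependence rather than seasonality.
The dominant spike at lag 4 indicates a seasonal period of 4.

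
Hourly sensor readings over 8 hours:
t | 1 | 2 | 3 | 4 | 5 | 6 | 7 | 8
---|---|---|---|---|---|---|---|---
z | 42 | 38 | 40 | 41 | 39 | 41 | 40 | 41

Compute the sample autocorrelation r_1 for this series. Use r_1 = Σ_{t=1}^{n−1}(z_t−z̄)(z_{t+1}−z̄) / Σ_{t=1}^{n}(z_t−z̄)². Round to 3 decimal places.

Mean z̄ = (42 + 38 + 40 + 41 + 39 + 41 + 40 + 41)/8 = 40.2500
Deviations from mean: 1.7500, -2.2500, -0.2500, 0.7500, -1.2500, 0.7500, -0.2500, 0.7500
Numerator Σ_{t=1}^{7}(z_t−z̄)(z_{t+1}−z̄) = -5.8125
Denominator Σ(z_t−z̄)² = 11.5000
r_1 = -5.8125 / 11.5000 = -0.505

-0.505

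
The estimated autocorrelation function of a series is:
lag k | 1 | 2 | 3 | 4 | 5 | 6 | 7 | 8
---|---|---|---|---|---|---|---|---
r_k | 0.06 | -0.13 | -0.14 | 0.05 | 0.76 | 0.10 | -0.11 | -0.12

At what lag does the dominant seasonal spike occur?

The largest autocorrelation is r_5 = 0.76; the remaining lags stay at or below 0.10.
The dominant spike at lag 5 indicates a seasonal period of 5.

5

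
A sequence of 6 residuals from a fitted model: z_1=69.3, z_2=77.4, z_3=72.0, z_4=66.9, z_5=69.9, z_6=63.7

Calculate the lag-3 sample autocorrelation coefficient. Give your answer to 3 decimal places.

Mean z̄ = (69.3 + 77.4 + 72.0 + 66.9 + 69.9 + 63.7)/6 = 69.8667
Numerator Σ_{t=1}^{3}(z_t−z̄)(z_{t+3}−z̄) = -11.2233
Denominator Σ(z_t−z̄)² = 108.4533
r_3 = -11.2233 / 108.4533 = -0.103

-0.103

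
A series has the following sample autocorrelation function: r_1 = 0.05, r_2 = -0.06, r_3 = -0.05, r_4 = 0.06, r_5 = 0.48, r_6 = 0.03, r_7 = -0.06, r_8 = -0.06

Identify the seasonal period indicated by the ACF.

5

The largest autocorrelation is r_5 = 0.48; the remaining lags stay at or below 0.06.
The dominant spike at lag 5 indicates a seasonal period of 5.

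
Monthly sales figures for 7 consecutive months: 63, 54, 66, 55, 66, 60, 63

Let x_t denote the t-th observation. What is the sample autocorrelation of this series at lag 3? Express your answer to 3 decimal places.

-0.444

Mean x̄ = (63 + 54 + 66 + 55 + 66 + 60 + 63)/7 = 61.0000
Deviations from mean: 2.0000, -7.0000, 5.0000, -6.0000, 5.0000, -1.0000, 2.0000
Numerator Σ_{t=1}^{4}(x_t−x̄)(x_{t+3}−x̄) = -64.0000
Denominator Σ(x_t−x̄)² = 144.0000
r_3 = -64.0000 / 144.0000 = -0.444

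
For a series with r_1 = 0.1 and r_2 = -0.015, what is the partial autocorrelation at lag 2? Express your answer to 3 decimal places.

φ_{22} = (r_2 − r_1²) / (1 − r_1²)
r_1² = (0.1)² = 0.01
Numerator = -0.015 − 0.0100 = -0.0250; denominator = 1 − 0.0100 = 0.9900
φ_{22} = -0.0250 / 0.9900 = -0.025

-0.025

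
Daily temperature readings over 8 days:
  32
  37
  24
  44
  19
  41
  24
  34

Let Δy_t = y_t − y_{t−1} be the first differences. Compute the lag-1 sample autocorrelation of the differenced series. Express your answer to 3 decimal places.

-0.916

First differences Δy: 5, -13, 20, -25, 22, -17, 10
Mean of differences = 0.2857
Numerator Σ(Δy_t−Δȳ)(Δy_{t+1}−Δȳ) = -1915.3673
Denominator Σ(Δy_t−Δȳ)² = 2091.4286
r_1(Δy) = -1915.3673 / 2091.4286 = -0.916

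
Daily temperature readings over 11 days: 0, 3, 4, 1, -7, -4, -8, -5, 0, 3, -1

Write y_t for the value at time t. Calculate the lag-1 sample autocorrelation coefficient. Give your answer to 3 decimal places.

0.510

Mean ȳ = (0 + 3 + 4 + 1 − 7 − 4 − 8 − 5 + 0 + 3 − 1)/11 = -1.2727
Numerator Σ_{t=1}^{10}(y_t−ȳ)(y_{t+1}−ȳ) = 87.8347
Denominator Σ(y_t−ȳ)² = 172.1818
r_1 = 87.8347 / 172.1818 = 0.510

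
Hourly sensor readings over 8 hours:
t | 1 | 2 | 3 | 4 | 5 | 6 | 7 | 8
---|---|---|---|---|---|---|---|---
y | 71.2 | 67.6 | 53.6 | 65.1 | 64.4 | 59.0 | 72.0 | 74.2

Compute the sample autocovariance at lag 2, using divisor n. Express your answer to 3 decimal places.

-13.659

Mean ȳ = (71.2 + 67.6 + 53.6 + 65.1 + 64.4 + 59.0 + 72.0 + 74.2)/8 = 65.8875
Σ_{t=1}^{6}(y_t−ȳ)(y_{t+2}−ȳ) = -109.2691
γ_2 = -109.2691 / 8 = -13.659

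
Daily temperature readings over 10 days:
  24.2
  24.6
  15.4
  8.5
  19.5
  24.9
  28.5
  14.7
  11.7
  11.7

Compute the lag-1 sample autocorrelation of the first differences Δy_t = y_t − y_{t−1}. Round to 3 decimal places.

First differences Δy: 0.4, -9.2, -6.9, 11.0, 5.4, 3.6, -13.8, -3.0, 0.0
Mean of differences = -1.3889
Numerator Σ(Δy_t−Δȳ)(Δy_{t+1}−Δȳ) = 34.6143
Denominator Σ(Δy_t−Δȳ)² = 477.6089
r_1(Δy) = 34.6143 / 477.6089 = 0.072

0.072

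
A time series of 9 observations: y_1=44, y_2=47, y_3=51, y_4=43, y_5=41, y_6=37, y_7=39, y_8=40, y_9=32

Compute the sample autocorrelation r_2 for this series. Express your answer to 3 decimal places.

0.210

Mean ȳ = (44 + 47 + 51 + 43 + 41 + 37 + 39 + 40 + 32)/9 = 41.5556
Numerator Σ_{t=1}^{7}(y_t−ȳ)(y_{t+2}−ȳ) = 52.0494
Denominator Σ(y_t−ȳ)² = 248.2222
r_2 = 52.0494 / 248.2222 = 0.210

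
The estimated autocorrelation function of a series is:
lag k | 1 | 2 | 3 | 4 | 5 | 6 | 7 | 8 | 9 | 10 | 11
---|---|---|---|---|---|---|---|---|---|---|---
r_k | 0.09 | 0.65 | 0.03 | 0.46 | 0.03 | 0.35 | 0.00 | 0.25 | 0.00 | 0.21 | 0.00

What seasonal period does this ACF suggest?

2

The largest autocorrelation is r_2 = 0.65, with weaker echoes at lags 4 (0.46), 6 (0.35), 8 (0.25) and 10 (0.21); the remaining lags stay at or below 0.09.
The dominant spike at lag 2 indicates a seasonal period of 2.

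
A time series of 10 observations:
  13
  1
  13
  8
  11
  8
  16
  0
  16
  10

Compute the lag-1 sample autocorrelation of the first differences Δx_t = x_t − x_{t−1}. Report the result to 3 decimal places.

-0.772

First differences Δx: -12, 12, -5, 3, -3, 8, -16, 16, -6
Mean of differences = -0.3333
Numerator Σ(Δx_t−Δx̄)(Δx_{t+1}−Δx̄) = -727.1111
Denominator Σ(Δx_t−Δx̄)² = 942.0000
r_1(Δx) = -727.1111 / 942.0000 = -0.772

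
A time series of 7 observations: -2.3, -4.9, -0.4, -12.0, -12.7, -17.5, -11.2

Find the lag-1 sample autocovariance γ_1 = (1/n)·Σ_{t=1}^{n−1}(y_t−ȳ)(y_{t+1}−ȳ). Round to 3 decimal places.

14.116

Mean ȳ = (-2.3 − 4.9 − 0.4 − 12.0 − 12.7 − 17.5 − 11.2)/7 = -8.7143
Deviations: 6.4143, 3.8143, 8.3143, -3.2857, -3.9857, -8.7857, -2.4857
Σ_{t=1}^{6}(y_t−ȳ)(y_{t+1}−ȳ) = 98.8127
γ_1 = 98.8127 / 7 = 14.116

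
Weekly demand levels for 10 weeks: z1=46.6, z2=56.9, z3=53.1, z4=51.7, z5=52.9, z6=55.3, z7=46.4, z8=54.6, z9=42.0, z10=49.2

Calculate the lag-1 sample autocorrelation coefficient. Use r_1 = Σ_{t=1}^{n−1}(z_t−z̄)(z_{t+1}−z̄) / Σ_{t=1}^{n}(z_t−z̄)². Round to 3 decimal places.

-0.273

Mean z̄ = (46.6 + 56.9 + 53.1 + 51.7 + 52.9 + 55.3 + 46.4 + 54.6 + 42.0 + 49.2)/10 = 50.8700
Numerator Σ_{t=1}^{9}(z_t−z̄)(z_{t+1}−z̄) = -54.5199
Denominator Σ(z_t−z̄)² = 199.3610
r_1 = -54.5199 / 199.3610 = -0.273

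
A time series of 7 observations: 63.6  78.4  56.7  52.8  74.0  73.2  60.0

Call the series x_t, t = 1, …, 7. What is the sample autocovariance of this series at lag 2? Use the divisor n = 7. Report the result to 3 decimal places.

Mean x̄ = (63.6 + 78.4 + 56.7 + 52.8 + 74.0 + 73.2 + 60.0)/7 = 65.5286
Deviations: -1.9286, 12.8714, -8.8286, -12.7286, 8.4714, 7.6714, -5.5286
Σ_{t=1}^{5}(x_t−x̄)(x_{t+2}−x̄) = -366.0802
γ_2 = -366.0802 / 7 = -52.297

-52.297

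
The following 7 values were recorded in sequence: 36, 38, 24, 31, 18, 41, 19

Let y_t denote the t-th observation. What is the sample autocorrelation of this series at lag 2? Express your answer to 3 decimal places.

0.344

Mean ȳ = (36 + 38 + 24 + 31 + 18 + 41 + 19)/7 = 29.5714
Deviations from mean: 6.4286, 8.4286, -5.5714, 1.4286, -11.5714, 11.4286, -10.5714
Σ(y_t−ȳ)(y_{t+2}−ȳ) = (-35.8163) + (12.0408) + (64.4694) + (16.3265) + (122.3265) = 179.3469
Denominator Σ(y_t−ȳ)² = 521.7143
r_2 = 179.3469 / 521.7143 = 0.344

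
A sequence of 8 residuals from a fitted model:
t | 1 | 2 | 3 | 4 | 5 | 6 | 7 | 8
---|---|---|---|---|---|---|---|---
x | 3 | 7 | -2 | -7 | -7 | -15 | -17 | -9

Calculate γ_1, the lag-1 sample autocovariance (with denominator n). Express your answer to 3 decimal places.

38.451

Mean x̄ = (3 + 7 − 2 − 7 − 7 − 15 − 17 − 9)/8 = -5.8750
Deviations: 8.8750, 12.8750, 3.8750, -1.1250, -1.1250, -9.1250, -11.1250, -3.1250
Σ_{t=1}^{7}(x_t−x̄)(x_{t+1}−x̄) = 307.6094
γ_1 = 307.6094 / 8 = 38.451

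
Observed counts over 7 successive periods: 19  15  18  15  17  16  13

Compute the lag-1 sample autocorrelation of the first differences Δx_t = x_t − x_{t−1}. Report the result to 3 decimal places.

-0.619

First differences Δx: -4, 3, -3, 2, -1, -3
Mean of differences = -1.0000
Numerator Σ(Δx_t−Δx̄)(Δx_{t+1}−Δx̄) = -26.0000
Denominator Σ(Δx_t−Δx̄)² = 42.0000
r_1(Δx) = -26.0000 / 42.0000 = -0.619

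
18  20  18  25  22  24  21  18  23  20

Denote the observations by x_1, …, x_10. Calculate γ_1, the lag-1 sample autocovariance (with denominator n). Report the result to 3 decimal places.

-0.671

Mean x̄ = (18 + 20 + 18 + 25 + 22 + 24 + 21 + 18 + 23 + 20)/10 = 20.9000
Σ_{t=1}^{9}(x_t−x̄)(x_{t+1}−x̄) = -6.7100
γ_1 = -6.7100 / 10 = -0.671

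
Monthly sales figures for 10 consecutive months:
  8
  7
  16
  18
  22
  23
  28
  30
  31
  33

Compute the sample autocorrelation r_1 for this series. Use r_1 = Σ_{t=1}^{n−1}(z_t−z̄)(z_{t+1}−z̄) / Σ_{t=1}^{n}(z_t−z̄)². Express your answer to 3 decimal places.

0.708

Mean z̄ = (8 + 7 + 16 + 18 + 22 + 23 + 28 + 30 + 31 + 33)/10 = 21.6000
Numerator Σ_{t=1}^{9}(z_t−z̄)(z_{t+1}−z̄) = 548.4400
Denominator Σ(z_t−z̄)² = 774.4000
r_1 = 548.4400 / 774.4000 = 0.708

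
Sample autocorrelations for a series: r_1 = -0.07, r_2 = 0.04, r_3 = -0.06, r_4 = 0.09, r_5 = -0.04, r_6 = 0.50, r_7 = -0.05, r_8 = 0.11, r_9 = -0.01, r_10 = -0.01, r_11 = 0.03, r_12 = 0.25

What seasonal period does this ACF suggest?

The largest autocorrelation is r_6 = 0.50, with a weaker echo at lag 12 (0.25); the remaining lags stay at or below 0.11.
The dominant spike at lag 6 indicates a seasonal period of 6.

6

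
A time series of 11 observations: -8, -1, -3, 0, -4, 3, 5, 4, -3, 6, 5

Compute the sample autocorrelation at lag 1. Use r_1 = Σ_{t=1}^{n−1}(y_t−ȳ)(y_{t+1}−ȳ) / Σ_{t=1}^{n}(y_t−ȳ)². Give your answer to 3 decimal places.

0.150

Mean ȳ = (-8 − 1 − 3 + 0 − 4 + 3 + 5 + 4 − 3 + 6 + 5)/11 = 0.3636
Numerator Σ_{t=1}^{10}(y_t−ȳ)(y_{t+1}−ȳ) = 31.3223
Denominator Σ(y_t−ȳ)² = 208.5455
r_1 = 31.3223 / 208.5455 = 0.150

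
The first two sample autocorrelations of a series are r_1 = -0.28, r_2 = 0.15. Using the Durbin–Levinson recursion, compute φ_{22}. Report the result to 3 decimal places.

0.078

φ_{22} = (r_2 − r_1²) / (1 − r_1²)
r_1² = (-0.28)² = 0.0784
Numerator = 0.15 − 0.0784 = 0.0716; denominator = 1 − 0.0784 = 0.9216
φ_{22} = 0.0716 / 0.9216 = 0.078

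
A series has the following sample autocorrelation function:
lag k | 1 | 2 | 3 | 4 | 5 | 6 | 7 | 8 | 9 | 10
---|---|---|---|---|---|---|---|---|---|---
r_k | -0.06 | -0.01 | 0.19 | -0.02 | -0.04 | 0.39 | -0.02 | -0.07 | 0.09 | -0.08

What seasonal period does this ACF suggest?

6

The largest autocorrelation is r_6 = 0.39; the remaining lags stay at or below 0.19.
The dominant spike at lag 6 indicates a seasonal period of 6.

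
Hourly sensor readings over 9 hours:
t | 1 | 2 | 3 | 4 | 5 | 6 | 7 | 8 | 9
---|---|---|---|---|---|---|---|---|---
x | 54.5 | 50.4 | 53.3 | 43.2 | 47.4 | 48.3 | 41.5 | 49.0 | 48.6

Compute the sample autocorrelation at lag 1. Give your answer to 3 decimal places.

-0.008

Mean x̄ = (54.5 + 50.4 + 53.3 + 43.2 + 47.4 + 48.3 + 41.5 + 49.0 + 48.6)/9 = 48.4667
Numerator Σ_{t=1}^{8}(x_t−x̄)(x_{t+1}−x̄) = -1.1344
Denominator Σ(x_t−x̄)² = 141.2400
r_1 = -1.1344 / 141.2400 = -0.008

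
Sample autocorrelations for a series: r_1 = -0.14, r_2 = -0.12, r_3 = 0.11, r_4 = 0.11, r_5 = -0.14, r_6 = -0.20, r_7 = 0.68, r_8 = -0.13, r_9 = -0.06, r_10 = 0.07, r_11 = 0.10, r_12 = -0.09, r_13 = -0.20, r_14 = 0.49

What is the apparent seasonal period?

7

The largest autocorrelation is r_7 = 0.68, with a weaker echo at lag 14 (0.49); the remaining lags stay at or below 0.11.
The dominant spike at lag 7 indicates a seasonal period of 7.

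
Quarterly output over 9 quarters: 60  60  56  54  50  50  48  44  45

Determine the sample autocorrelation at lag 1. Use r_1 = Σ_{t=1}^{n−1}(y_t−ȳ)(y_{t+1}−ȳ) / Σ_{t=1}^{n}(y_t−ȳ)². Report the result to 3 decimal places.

0.701

Mean ȳ = (60 + 60 + 56 + 54 + 50 + 50 + 48 + 44 + 45)/9 = 51.8889
Numerator Σ_{t=1}^{8}(y_t−ȳ)(y_{t+1}−ȳ) = 199.7654
Denominator Σ(y_t−ȳ)² = 284.8889
r_1 = 199.7654 / 284.8889 = 0.701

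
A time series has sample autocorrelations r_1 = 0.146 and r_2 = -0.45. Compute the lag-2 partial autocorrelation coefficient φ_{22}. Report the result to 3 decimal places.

-0.482

φ_{22} = (r_2 − r_1²) / (1 − r_1²)
r_1² = (0.146)² = 0.021316
Numerator = -0.45 − 0.0213 = -0.4713; denominator = 1 − 0.0213 = 0.9787
φ_{22} = -0.4713 / 0.9787 = -0.482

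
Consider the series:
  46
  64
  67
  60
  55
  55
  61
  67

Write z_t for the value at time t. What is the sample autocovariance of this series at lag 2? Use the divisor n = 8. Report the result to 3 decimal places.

Mean z̄ = (46 + 64 + 67 + 60 + 55 + 55 + 61 + 67)/8 = 59.3750
Deviations: -13.3750, 4.6250, 7.6250, 0.6250, -4.3750, -4.3750, 1.6250, 7.6250
Σ_{t=1}^{6}(z_t−z̄)(z_{t+2}−z̄) = -175.6563
γ_2 = -175.6563 / 8 = -21.957

-21.957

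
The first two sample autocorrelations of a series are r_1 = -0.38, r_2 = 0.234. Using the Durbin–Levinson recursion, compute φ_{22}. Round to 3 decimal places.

0.105

φ_{22} = (r_2 − r_1²) / (1 − r_1²)
r_1² = (-0.38)² = 0.1444
Numerator = 0.234 − 0.1444 = 0.0896; denominator = 1 − 0.1444 = 0.8556
φ_{22} = 0.0896 / 0.8556 = 0.105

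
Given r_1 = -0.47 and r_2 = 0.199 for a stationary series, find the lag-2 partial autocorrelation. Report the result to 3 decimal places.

-0.028

φ_{22} = (r_2 − r_1²) / (1 − r_1²)
r_1² = (-0.47)² = 0.2209
Numerator = 0.199 − 0.2209 = -0.0219; denominator = 1 − 0.2209 = 0.7791
φ_{22} = -0.0219 / 0.7791 = -0.028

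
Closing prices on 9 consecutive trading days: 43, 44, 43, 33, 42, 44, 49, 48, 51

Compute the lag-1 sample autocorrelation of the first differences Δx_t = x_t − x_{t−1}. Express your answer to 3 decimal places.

First differences Δx: 1, -1, -10, 9, 2, 5, -1, 3
Mean of differences = 1.0000
Numerator Σ(Δx_t−Δx̄)(Δx_{t+1}−Δx̄) = -66.0000
Denominator Σ(Δx_t−Δx̄)² = 214.0000
r_1(Δx) = -66.0000 / 214.0000 = -0.308

-0.308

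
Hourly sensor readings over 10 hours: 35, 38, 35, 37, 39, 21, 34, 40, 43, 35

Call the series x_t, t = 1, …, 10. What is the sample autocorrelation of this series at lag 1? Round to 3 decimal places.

-0.014

Mean x̄ = (35 + 38 + 35 + 37 + 39 + 21 + 34 + 40 + 43 + 35)/10 = 35.7000
Numerator Σ_{t=1}^{9}(x_t−x̄)(x_{t+1}−x̄) = -4.3900
Denominator Σ(x_t−x̄)² = 310.1000
r_1 = -4.3900 / 310.1000 = -0.014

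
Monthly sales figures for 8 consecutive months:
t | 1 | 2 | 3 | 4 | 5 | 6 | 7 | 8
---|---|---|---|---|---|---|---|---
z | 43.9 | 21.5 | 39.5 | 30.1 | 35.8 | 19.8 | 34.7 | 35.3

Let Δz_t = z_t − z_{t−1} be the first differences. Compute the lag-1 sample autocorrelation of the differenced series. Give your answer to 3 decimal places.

First differences Δz: -22.4, 18.0, -9.4, 5.7, -16.0, 14.9, 0.6
Mean of differences = -1.2286
Numerator Σ(Δz_t−Δz̄)(Δz_{t+1}−Δz̄) = -931.9322
Denominator Σ(Δz_t−Δz̄)² = 1414.4143
r_1(Δz) = -931.9322 / 1414.4143 = -0.659

-0.659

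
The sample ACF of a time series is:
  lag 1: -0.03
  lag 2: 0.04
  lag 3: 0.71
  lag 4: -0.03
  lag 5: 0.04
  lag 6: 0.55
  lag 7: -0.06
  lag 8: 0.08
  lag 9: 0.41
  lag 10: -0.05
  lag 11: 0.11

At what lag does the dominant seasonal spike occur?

The largest autocorrelation is r_3 = 0.71, with weaker echoes at lags 6 (0.55) and 9 (0.41); the remaining lags stay at or below 0.11.
The dominant spike at lag 3 indicates a seasonal period of 3.

3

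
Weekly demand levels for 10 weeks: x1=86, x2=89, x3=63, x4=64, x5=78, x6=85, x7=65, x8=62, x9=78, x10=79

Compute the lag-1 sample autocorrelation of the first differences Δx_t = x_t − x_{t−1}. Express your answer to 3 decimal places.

First differences Δx: 3, -26, 1, 14, 7, -20, -3, 16, 1
Mean of differences = -0.7778
Numerator Σ(Δx_t−Δx̄)(Δx_{t+1}−Δx̄) = -113.1605
Denominator Σ(Δx_t−Δx̄)² = 1591.5556
r_1(Δx) = -113.1605 / 1591.5556 = -0.071

-0.071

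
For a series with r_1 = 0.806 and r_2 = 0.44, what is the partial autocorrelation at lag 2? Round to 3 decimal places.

φ_{22} = (r_2 − r_1²) / (1 − r_1²)
r_1² = (0.806)² = 0.649636
Numerator = 0.44 − 0.6496 = -0.2096; denominator = 1 − 0.6496 = 0.3504
φ_{22} = -0.2096 / 0.3504 = -0.598

-0.598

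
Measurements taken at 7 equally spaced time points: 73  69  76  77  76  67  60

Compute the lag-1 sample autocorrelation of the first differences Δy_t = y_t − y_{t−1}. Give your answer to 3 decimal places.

0.243

First differences Δy: -4, 7, 1, -1, -9, -7
Mean of differences = -2.1667
Numerator Σ(Δy_t−Δȳ)(Δy_{t+1}−Δȳ) = 40.9722
Denominator Σ(Δy_t−Δȳ)² = 168.8333
r_1(Δy) = 40.9722 / 168.8333 = 0.243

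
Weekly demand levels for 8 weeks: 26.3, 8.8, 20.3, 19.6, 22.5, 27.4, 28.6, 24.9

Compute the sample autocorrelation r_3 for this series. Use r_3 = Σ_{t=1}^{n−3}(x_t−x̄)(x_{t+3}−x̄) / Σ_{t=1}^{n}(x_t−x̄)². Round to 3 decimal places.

-0.142

Mean x̄ = (26.3 + 8.8 + 20.3 + 19.6 + 22.5 + 27.4 + 28.6 + 24.9)/8 = 22.3000
Deviations from mean: 4.0000, -13.5000, -2.0000, -2.7000, 0.2000, 5.1000, 6.3000, 2.6000
Numerator Σ_{t=1}^{5}(x_t−x̄)(x_{t+3}−x̄) = -40.1900
Denominator Σ(x_t−x̄)² = 282.0400
r_3 = -40.1900 / 282.0400 = -0.142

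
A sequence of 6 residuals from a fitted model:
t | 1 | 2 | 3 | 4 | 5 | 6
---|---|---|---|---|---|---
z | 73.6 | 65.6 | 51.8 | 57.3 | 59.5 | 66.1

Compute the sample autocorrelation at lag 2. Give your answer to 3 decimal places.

-0.420

Mean z̄ = (73.6 + 65.6 + 51.8 + 57.3 + 59.5 + 66.1)/6 = 62.3167
Deviations from mean: 11.2833, 3.2833, -10.5167, -5.0167, -2.8167, 3.7833
Numerator Σ_{t=1}^{4}(z_t−z̄)(z_{t+2}−z̄) = -124.4922
Denominator Σ(z_t−z̄)² = 296.1083
r_2 = -124.4922 / 296.1083 = -0.420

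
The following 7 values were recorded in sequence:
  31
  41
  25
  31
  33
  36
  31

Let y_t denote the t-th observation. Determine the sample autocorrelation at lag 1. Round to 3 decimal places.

-0.472

Mean ȳ = (31 + 41 + 25 + 31 + 33 + 36 + 31)/7 = 32.5714
Numerator Σ_{t=1}^{6}(y_t−ȳ)(y_{t+1}−ȳ) = -69.7551
Denominator Σ(y_t−ȳ)² = 147.7143
r_1 = -69.7551 / 147.7143 = -0.472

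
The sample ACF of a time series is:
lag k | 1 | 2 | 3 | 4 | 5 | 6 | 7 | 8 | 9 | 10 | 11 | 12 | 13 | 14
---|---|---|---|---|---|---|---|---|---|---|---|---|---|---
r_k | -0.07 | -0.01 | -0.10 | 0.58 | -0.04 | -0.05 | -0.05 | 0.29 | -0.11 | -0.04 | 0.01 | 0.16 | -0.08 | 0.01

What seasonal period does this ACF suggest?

The largest autocorrelation is r_4 = 0.58, with weaker echoes at lags 8 (0.29) and 12 (0.16); the remaining lags stay at or below 0.01.
The dominant spike at lag 4 indicates a seasonal period of 4.

4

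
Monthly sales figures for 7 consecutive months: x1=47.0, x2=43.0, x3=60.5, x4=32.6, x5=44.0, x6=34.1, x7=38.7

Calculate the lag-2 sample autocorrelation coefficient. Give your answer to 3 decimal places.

0.335

Mean x̄ = (47.0 + 43.0 + 60.5 + 32.6 + 44.0 + 34.1 + 38.7)/7 = 42.8429
Deviations from mean: 4.1571, 0.1571, 17.6571, -10.2429, 1.1571, -8.7429, -4.1429
Σ(x_t−x̄)(x_{t+2}−x̄) = (73.4033) + (-1.6096) + (20.4318) + (89.5518) + (-4.7939) = 176.9835
Denominator Σ(x_t−x̄)² = 528.9371
r_2 = 176.9835 / 528.9371 = 0.335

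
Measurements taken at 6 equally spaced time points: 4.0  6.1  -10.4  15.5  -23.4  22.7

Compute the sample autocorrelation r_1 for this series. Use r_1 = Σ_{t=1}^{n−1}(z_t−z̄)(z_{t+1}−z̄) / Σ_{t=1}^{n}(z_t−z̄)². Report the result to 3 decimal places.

-0.749

Mean z̄ = (4.0 + 6.1 − 10.4 + 15.5 − 23.4 + 22.7)/6 = 2.4167
Deviations from mean: 1.5833, 3.6833, -12.8167, 13.0833, -25.8167, 20.2833
Numerator Σ_{t=1}^{5}(z_t−z̄)(z_{t+1}−z̄) = -1070.4769
Denominator Σ(z_t−z̄)² = 1429.4283
r_1 = -1070.4769 / 1429.4283 = -0.749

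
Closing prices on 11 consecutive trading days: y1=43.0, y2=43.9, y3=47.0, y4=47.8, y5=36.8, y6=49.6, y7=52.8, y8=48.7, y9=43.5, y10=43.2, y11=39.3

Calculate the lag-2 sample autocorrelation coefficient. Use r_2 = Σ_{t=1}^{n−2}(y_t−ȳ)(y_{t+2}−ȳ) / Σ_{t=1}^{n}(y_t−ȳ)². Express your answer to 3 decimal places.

Mean ȳ = (43.0 + 43.9 + 47.0 + 47.8 + 36.8 + 49.6 + 52.8 + 48.7 + 43.5 + 43.2 + 39.3)/11 = 45.0545
Numerator Σ_{t=1}^{9}(y_t−ȳ)(y_{t+2}−ȳ) = -67.9669
Denominator Σ(y_t−ȳ)² = 217.9273
r_2 = -67.9669 / 217.9273 = -0.312

-0.312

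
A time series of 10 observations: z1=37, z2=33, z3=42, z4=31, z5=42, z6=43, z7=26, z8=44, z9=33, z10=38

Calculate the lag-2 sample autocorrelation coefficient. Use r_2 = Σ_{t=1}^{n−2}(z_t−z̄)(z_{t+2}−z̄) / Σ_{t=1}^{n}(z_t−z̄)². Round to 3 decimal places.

Mean z̄ = (37 + 33 + 42 + 31 + 42 + 43 + 26 + 44 + 33 + 38)/10 = 36.9000
Numerator Σ_{t=1}^{8}(z_t−z̄)(z_{t+2}−z̄) = 51.5800
Denominator Σ(z_t−z̄)² = 324.9000
r_2 = 51.5800 / 324.9000 = 0.159

0.159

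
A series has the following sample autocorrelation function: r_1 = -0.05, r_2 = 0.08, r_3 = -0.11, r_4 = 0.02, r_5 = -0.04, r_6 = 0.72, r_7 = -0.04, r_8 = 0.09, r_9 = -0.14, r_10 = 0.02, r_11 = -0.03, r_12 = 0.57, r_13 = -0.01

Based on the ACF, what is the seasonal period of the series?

The largest autocorrelation is r_6 = 0.72, with a weaker echo at lag 12 (0.57); the remaining lags stay at or below 0.09.
The dominant spike at lag 6 indicates a seasonal period of 6.

6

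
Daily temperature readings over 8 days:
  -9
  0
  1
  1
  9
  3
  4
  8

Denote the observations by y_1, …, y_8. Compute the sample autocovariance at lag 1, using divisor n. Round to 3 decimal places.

Mean ȳ = (-9 + 0 + 1 + 1 + 9 + 3 + 4 + 8)/8 = 2.1250
Σ_{t=1}^{7}(y_t−ȳ)(y_{t+1}−ȳ) = 38.2344
γ_1 = 38.2344 / 8 = 4.779

4.779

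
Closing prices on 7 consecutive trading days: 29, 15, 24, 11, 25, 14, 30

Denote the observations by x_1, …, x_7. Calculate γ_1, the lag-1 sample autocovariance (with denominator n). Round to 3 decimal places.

Mean x̄ = (29 + 15 + 24 + 11 + 25 + 14 + 30)/7 = 21.1429
Deviations: 7.8571, -6.1429, 2.8571, -10.1429, 3.8571, -7.1429, 8.8571
Σ_{t=1}^{6}(x_t−x̄)(x_{t+1}−x̄) = -224.7347
γ_1 = -224.7347 / 7 = -32.105

-32.105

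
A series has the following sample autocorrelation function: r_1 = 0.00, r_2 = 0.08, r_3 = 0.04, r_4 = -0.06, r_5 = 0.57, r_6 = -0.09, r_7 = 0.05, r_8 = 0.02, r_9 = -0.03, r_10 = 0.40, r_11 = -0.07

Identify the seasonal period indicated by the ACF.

The largest autocorrelation is r_5 = 0.57, with a weaker echo at lag 10 (0.40); the remaining lags stay at or below 0.08.
The dominant spike at lag 5 indicates a seasonal period of 5.

5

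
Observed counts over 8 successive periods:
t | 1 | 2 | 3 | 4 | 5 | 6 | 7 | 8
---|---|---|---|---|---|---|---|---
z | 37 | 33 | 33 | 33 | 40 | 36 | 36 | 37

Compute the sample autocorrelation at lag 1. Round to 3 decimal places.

Mean z̄ = (37 + 33 + 33 + 33 + 40 + 36 + 36 + 37)/8 = 35.6250
Σ(z_t−z̄)(z_{t+1}−z̄) = (-3.6094) + (6.8906) + (6.8906) + (-11.4844) + (1.6406) + (0.1406) + (0.5156) = 0.9844
Denominator Σ(z_t−z̄)² = 43.8750
r_1 = 0.9844 / 43.8750 = 0.022

0.022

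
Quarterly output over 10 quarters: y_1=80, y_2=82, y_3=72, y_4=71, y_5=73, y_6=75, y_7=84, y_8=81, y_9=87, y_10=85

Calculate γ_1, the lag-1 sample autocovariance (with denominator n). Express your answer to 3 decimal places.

Mean ȳ = (80 + 82 + 72 + 71 + 73 + 75 + 84 + 81 + 87 + 85)/10 = 79.0000
Σ_{t=1}^{9}(y_t−ȳ)(y_{t+1}−ȳ) = 164.0000
γ_1 = 164.0000 / 10 = 16.400

16.400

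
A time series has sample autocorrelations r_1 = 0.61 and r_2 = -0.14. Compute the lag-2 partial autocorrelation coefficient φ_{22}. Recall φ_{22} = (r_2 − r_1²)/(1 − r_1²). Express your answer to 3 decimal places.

-0.816

φ_{22} = (r_2 − r_1²) / (1 − r_1²)
r_1² = (0.61)² = 0.3721
Numerator = -0.14 − 0.3721 = -0.5121; denominator = 1 − 0.3721 = 0.6279
φ_{22} = -0.5121 / 0.6279 = -0.816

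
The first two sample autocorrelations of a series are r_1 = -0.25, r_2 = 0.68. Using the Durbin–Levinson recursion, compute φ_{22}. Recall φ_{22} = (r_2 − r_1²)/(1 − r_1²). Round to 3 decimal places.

φ_{22} = (r_2 − r_1²) / (1 − r_1²)
r_1² = (-0.25)² = 0.0625
Numerator = 0.68 − 0.0625 = 0.6175; denominator = 1 − 0.0625 = 0.9375
φ_{22} = 0.6175 / 0.9375 = 0.659

0.659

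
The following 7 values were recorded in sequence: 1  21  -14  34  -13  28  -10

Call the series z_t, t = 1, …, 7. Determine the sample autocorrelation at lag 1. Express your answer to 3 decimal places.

Mean z̄ = (1 + 21 − 14 + 34 − 13 + 28 − 10)/7 = 6.7143
Deviations from mean: -5.7143, 14.2857, -20.7143, 27.2857, -19.7143, 21.2857, -16.7143
Σ(z_t−z̄)(z_{t+1}−z̄) = (-81.6327) + (-295.9184) + (-565.2041) + (-537.9184) + (-419.6327) + (-355.7755) = -2256.0816
Denominator Σ(z_t−z̄)² = 2531.4286
r_1 = -2256.0816 / 2531.4286 = -0.891

-0.891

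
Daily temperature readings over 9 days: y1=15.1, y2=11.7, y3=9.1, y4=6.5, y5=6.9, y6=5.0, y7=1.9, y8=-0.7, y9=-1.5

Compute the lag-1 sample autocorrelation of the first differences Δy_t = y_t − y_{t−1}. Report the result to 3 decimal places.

First differences Δy: -3.4, -2.6, -2.6, 0.4, -1.9, -3.1, -2.6, -0.8
Mean of differences = -2.0750
Numerator Σ(Δy_t−Δȳ)(Δy_{t+1}−Δȳ) = -0.2056
Denominator Σ(Δy_t−Δȳ)² = 11.4150
r_1(Δy) = -0.2056 / 11.4150 = -0.018

-0.018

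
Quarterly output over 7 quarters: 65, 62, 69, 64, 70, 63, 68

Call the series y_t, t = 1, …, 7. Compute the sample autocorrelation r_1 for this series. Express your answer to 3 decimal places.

-0.685

Mean ȳ = (65 + 62 + 69 + 64 + 70 + 63 + 68)/7 = 65.8571
Numerator Σ_{t=1}^{6}(y_t−ȳ)(y_{t+1}−ȳ) = -40.3061
Denominator Σ(y_t−ȳ)² = 58.8571
r_1 = -40.3061 / 58.8571 = -0.685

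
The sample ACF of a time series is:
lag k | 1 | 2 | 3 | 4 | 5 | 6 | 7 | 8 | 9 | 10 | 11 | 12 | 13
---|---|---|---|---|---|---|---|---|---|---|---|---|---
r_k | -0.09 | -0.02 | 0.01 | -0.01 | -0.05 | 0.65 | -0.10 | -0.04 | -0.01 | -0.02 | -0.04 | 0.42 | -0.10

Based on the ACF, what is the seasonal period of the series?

The largest autocorrelation is r_6 = 0.65, with a weaker echo at lag 12 (0.42); the remaining lags stay at or below 0.01.
The dominant spike at lag 6 indicates a seasonal period of 6.

6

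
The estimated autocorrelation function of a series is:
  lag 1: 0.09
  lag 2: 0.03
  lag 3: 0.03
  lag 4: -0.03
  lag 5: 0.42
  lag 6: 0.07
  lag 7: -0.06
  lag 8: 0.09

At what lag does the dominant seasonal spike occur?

5

The largest autocorrelation is r_5 = 0.42; the remaining lags stay at or below 0.09.
The dominant spike at lag 5 indicates a seasonal period of 5.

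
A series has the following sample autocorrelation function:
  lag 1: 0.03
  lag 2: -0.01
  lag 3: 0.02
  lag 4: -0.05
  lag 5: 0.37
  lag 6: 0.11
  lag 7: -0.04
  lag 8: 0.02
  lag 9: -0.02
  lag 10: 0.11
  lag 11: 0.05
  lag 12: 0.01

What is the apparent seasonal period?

5

The largest autocorrelation is r_5 = 0.37; the remaining lags stay at or below 0.11.
The dominant spike at lag 5 indicates a seasonal period of 5.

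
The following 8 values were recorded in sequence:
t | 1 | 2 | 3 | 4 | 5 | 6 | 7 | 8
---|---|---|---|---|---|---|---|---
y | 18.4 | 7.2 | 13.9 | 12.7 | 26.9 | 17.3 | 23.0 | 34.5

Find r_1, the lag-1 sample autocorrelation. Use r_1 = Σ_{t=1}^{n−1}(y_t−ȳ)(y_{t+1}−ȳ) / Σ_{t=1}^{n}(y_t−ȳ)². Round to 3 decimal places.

0.179

Mean ȳ = (18.4 + 7.2 + 13.9 + 12.7 + 26.9 + 17.3 + 23.0 + 34.5)/8 = 19.2375
Deviations from mean: -0.8375, -12.0375, -5.3375, -6.5375, 7.6625, -1.9375, 3.7625, 15.2625
Σ(y_t−ȳ)(y_{t+1}−ȳ) = (10.0814) + (64.2502) + (34.8939) + (-50.0936) + (-14.8461) + (-7.2898) + (57.4252) = 94.4211
Denominator Σ(y_t−ȳ)² = 526.3988
r_1 = 94.4211 / 526.3988 = 0.179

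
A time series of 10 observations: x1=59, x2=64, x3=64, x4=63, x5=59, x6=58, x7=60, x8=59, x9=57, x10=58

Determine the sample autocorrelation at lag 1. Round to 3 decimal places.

0.519

Mean x̄ = (59 + 64 + 64 + 63 + 59 + 58 + 60 + 59 + 57 + 58)/10 = 60.1000
Numerator Σ_{t=1}^{9}(x_t−x̄)(x_{t+1}−x̄) = 31.5900
Denominator Σ(x_t−x̄)² = 60.9000
r_1 = 31.5900 / 60.9000 = 0.519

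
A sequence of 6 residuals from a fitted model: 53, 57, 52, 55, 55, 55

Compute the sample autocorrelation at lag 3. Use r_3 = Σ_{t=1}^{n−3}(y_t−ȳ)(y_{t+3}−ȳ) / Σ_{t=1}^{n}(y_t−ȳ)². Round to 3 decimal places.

-0.048

Mean ȳ = (53 + 57 + 52 + 55 + 55 + 55)/6 = 54.5000
Deviations from mean: -1.5000, 2.5000, -2.5000, 0.5000, 0.5000, 0.5000
Numerator Σ_{t=1}^{3}(y_t−ȳ)(y_{t+3}−ȳ) = -0.7500
Denominator Σ(y_t−ȳ)² = 15.5000
r_3 = -0.7500 / 15.5000 = -0.048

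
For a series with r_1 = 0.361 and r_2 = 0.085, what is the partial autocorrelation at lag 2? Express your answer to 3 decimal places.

-0.052

φ_{22} = (r_2 − r_1²) / (1 − r_1²)
r_1² = (0.361)² = 0.130321
Numerator = 0.085 − 0.1303 = -0.0453; denominator = 1 − 0.1303 = 0.8697
φ_{22} = -0.0453 / 0.8697 = -0.052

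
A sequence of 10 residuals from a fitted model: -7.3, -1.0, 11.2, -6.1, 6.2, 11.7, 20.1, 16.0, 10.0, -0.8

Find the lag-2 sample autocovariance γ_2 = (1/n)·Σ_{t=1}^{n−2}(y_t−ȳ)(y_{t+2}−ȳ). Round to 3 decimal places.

-0.417

Mean ȳ = (-7.3 − 1.0 + 11.2 − 6.1 + 6.2 + 11.7 + 20.1 + 16.0 + 10.0 − 0.8)/10 = 6.0000
Σ_{t=1}^{8}(y_t−ȳ)(y_{t+2}−ȳ) = -4.1700
γ_2 = -4.1700 / 10 = -0.417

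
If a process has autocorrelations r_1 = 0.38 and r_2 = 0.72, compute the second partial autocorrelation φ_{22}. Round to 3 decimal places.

φ_{22} = (r_2 − r_1²) / (1 − r_1²)
r_1² = (0.38)² = 0.1444
Numerator = 0.72 − 0.1444 = 0.5756; denominator = 1 − 0.1444 = 0.8556
φ_{22} = 0.5756 / 0.8556 = 0.673

0.673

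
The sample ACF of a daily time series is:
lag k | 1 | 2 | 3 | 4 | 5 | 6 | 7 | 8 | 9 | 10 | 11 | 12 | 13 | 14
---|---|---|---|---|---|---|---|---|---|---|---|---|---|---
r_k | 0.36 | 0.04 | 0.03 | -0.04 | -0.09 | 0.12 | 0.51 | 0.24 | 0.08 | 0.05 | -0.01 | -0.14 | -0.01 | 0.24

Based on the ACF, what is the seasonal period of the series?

The largest autocorrelation is r_7 = 0.51; the remaining lags stay at or below 0.36. The elevated value at lag 1 (0.36), dropping to 0.04 at lag 2, reflects decaying short-term dependence rather than seasonality.
The dominant spike at lag 7 indicates a seasonal period of 7.

7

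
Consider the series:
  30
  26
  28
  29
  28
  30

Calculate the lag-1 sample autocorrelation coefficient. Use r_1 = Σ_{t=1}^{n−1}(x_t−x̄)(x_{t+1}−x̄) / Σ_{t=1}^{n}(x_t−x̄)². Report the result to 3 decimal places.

-0.326

Mean x̄ = (30 + 26 + 28 + 29 + 28 + 30)/6 = 28.5000
Numerator Σ_{t=1}^{5}(x_t−x̄)(x_{t+1}−x̄) = -3.7500
Denominator Σ(x_t−x̄)² = 11.5000
r_1 = -3.7500 / 11.5000 = -0.326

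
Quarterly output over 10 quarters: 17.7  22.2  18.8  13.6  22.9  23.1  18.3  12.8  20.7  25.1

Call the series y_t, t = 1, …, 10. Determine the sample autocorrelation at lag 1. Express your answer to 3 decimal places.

Mean ȳ = (17.7 + 22.2 + 18.8 + 13.6 + 22.9 + 23.1 + 18.3 + 12.8 + 20.7 + 25.1)/10 = 19.5200
Numerator Σ_{t=1}^{9}(y_t−ȳ)(y_{t+1}−ȳ) = -7.9684
Denominator Σ(y_t−ȳ)² = 149.4760
r_1 = -7.9684 / 149.4760 = -0.053

-0.053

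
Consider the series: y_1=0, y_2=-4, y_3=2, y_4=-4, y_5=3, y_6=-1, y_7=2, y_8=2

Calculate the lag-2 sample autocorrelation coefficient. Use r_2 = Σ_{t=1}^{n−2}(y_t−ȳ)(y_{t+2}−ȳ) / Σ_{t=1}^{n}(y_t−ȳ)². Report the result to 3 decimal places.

0.556

Mean ȳ = (0 − 4 + 2 − 4 + 3 − 1 + 2 + 2)/8 = 0.0000
Deviations from mean: 0.0000, -4.0000, 2.0000, -4.0000, 3.0000, -1.0000, 2.0000, 2.0000
Σ(y_t−ȳ)(y_{t+2}−ȳ) = (0.0000) + (16.0000) + (6.0000) + (4.0000) + (6.0000) + (-2.0000) = 30.0000
Denominator Σ(y_t−ȳ)² = 54.0000
r_2 = 30.0000 / 54.0000 = 0.556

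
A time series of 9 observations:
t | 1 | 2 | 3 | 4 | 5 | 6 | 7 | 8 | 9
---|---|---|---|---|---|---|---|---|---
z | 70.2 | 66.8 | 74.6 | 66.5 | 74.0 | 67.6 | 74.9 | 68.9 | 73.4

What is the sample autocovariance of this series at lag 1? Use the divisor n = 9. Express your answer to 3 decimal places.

Mean z̄ = (70.2 + 66.8 + 74.6 + 66.5 + 74.0 + 67.6 + 74.9 + 68.9 + 73.4)/9 = 70.7667
Σ_{t=1}^{8}(z_t−z̄)(z_{t+1}−z̄) = -79.0678
γ_1 = -79.0678 / 9 = -8.785

-8.785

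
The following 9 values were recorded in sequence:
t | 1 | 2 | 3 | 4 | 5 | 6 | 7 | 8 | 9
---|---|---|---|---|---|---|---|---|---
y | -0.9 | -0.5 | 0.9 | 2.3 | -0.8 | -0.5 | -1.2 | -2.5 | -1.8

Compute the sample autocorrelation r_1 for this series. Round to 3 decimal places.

0.441

Mean ȳ = (-0.9 − 0.5 + 0.9 + 2.3 − 0.8 − 0.5 − 1.2 − 2.5 − 1.8)/9 = -0.5556
Numerator Σ_{t=1}^{8}(y_t−ȳ)(y_{t+1}−ȳ) = 7.1436
Denominator Σ(y_t−ȳ)² = 16.2022
r_1 = 7.1436 / 16.2022 = 0.441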